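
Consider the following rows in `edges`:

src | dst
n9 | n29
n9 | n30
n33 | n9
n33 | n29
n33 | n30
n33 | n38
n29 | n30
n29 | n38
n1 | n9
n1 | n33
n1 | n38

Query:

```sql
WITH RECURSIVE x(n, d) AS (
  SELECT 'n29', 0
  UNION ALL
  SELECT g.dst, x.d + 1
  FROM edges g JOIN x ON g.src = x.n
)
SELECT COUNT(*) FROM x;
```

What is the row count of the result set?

3

Base: (n29, d=0).
Iteration 1: edges from {n29} -> (n30, d=1), (n38, d=1).
Iteration 2: no outgoing edges from {n30,n38}; recursion stops.
Total rows emitted: 3.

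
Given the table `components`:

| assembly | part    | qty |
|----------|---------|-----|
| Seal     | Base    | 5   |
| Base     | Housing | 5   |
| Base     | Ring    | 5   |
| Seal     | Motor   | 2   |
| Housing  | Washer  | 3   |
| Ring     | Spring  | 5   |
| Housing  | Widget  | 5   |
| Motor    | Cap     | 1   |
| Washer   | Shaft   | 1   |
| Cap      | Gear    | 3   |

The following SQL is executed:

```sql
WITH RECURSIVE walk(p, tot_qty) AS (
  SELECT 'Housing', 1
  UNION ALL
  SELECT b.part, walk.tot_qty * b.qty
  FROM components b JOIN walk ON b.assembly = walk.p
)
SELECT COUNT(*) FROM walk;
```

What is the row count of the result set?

Base: (Housing, tot_qty=1).
Iteration 1: components of {Housing} -> Washer = 1*3 = 3, Widget = 1*5 = 5.
Iteration 2: components of {Washer,Widget} -> Shaft = 3*1 = 3.
Iteration 3: no further components; recursion stops.
Total rows emitted: 4.

4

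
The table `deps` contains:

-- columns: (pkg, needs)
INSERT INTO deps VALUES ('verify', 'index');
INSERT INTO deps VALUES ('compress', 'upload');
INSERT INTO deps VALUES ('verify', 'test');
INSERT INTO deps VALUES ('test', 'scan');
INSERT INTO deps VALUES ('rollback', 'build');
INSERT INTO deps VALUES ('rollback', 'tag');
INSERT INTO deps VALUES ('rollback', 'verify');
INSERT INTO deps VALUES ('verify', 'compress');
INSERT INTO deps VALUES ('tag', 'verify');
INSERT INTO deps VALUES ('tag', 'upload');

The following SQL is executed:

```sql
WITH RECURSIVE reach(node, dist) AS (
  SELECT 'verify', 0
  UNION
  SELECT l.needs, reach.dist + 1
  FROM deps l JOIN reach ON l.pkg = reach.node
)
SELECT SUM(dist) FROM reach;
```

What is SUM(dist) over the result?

7

Base: (verify, dist=0).
Iteration 1: edges from {verify} -> (compress, dist=1), (index, dist=1), (test, dist=1).
Iteration 2: edges from {compress,index,test} -> (scan, dist=2), (upload, dist=2).
Iteration 3: no outgoing edges from {scan,upload}; recursion stops.
SUM(dist) = 0 + 1 + 1 + 1 + 2 + 2 = 7.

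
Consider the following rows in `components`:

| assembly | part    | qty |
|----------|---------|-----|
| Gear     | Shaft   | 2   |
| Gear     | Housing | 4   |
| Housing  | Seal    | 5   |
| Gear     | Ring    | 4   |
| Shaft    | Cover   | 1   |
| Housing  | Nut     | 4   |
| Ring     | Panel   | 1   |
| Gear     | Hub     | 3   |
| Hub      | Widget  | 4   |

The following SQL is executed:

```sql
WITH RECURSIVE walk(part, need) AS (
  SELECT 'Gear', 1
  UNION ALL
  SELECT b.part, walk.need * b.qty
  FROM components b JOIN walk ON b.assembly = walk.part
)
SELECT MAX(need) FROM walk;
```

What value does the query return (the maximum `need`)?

Base: (Gear, need=1).
Iteration 1: components of {Gear} -> Housing = 1*4 = 4, Hub = 1*3 = 3, Ring = 1*4 = 4, Shaft = 1*2 = 2.
Iteration 2: components of {Housing,Hub,Ring,Shaft} -> Cover = 2*1 = 2, Nut = 4*4 = 16, Panel = 4*1 = 4, Seal = 4*5 = 20, Widget = 3*4 = 12.
Iteration 3: no further components; recursion stops.
need values: 1, 2, 4, 4, 3, 2, 20, 16, 4, 12; the maximum is 20.

20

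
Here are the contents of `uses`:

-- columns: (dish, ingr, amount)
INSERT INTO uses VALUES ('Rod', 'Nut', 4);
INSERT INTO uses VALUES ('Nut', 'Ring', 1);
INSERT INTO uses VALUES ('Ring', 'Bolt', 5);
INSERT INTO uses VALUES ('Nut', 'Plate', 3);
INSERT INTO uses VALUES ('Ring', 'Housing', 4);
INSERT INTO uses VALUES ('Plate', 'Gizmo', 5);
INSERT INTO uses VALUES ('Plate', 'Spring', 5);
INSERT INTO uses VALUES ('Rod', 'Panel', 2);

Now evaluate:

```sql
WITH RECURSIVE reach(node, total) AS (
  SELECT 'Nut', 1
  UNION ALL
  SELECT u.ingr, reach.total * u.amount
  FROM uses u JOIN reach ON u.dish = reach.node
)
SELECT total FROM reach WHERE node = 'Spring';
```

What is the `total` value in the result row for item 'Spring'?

15

Base: (Nut, total=1).
Iteration 1: components of {Nut} -> Plate = 1*3 = 3, Ring = 1*1 = 1.
Iteration 2: components of {Plate,Ring} -> Bolt = 1*5 = 5, Gizmo = 3*5 = 15, Housing = 1*4 = 4, Spring = 3*5 = 15.
Iteration 3: no further components; recursion stops.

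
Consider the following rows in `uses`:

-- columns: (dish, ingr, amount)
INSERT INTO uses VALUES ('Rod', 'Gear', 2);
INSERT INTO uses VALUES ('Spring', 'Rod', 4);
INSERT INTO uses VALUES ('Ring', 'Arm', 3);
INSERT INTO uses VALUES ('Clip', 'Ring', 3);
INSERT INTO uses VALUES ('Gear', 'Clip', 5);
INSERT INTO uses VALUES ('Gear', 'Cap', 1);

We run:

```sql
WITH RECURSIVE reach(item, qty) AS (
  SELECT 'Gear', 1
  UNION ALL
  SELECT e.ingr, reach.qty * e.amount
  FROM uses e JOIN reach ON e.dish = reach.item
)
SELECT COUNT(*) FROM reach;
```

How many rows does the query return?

Base: (Gear, qty=1).
Iteration 1: components of {Gear} -> Cap = 1*1 = 1, Clip = 1*5 = 5.
Iteration 2: components of {Cap,Clip} -> Ring = 5*3 = 15.
Iteration 3: components of {Ring} -> Arm = 15*3 = 45.
Iteration 4: no further components; recursion stops.
Total rows emitted: 5.

5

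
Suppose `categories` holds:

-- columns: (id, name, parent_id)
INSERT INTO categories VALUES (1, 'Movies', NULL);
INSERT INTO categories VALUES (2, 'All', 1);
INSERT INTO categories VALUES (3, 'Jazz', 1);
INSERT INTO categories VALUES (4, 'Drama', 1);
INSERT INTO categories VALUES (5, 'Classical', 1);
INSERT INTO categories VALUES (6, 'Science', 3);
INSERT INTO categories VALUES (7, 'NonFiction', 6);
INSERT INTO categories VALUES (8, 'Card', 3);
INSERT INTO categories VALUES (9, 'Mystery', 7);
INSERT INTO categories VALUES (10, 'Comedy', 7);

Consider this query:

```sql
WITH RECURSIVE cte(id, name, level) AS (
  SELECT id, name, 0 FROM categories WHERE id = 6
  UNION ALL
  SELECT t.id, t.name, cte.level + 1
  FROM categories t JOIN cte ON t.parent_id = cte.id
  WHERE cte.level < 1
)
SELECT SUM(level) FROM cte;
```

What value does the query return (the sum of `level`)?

Base: id=6 (Science) at level 0.
Iteration 1: rows with parent_id in {6} -> NonFiction (id 7, level 1).
Iteration 2: level < 1 fails for all current rows; recursion stops.
SUM(level) = 0 + 1 = 1.

1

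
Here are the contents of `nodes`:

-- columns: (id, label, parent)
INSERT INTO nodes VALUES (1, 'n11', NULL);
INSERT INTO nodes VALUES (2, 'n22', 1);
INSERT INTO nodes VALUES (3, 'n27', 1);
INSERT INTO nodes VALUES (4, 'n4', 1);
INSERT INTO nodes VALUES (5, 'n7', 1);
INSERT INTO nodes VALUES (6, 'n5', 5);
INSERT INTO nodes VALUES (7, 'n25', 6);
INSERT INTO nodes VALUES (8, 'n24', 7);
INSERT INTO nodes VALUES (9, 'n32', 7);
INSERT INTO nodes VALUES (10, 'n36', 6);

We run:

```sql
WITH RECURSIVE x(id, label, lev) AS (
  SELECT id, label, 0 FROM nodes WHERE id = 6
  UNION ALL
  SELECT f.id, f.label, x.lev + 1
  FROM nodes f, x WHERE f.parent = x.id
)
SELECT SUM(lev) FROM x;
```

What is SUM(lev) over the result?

6

Base: id=6 (n5) at lev 0.
Iteration 1: rows with parent in {6} -> n25 (id 7, lev 1), n36 (id 10, lev 1).
Iteration 2: rows with parent in {7,10} -> n24 (id 8, lev 2), n32 (id 9, lev 2).
Iteration 3: no rows with parent in {8,9}; recursion stops.
SUM(lev) = 0 + 1 + 1 + 2 + 2 = 6.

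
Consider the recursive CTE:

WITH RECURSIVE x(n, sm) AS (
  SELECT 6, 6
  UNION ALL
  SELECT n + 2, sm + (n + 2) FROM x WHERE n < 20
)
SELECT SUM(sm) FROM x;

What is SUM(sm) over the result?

384

Base: n=6, sm=6.
Iteration 1: 6 < 20 holds -> n = 6 + 2 = 8, sm = 6 + 8 = 14.
Iteration 2: 8 < 20 holds -> n = 8 + 2 = 10, sm = 14 + 10 = 24.
Iteration 3: 10 < 20 holds -> n = 10 + 2 = 12, sm = 24 + 12 = 36.
Iteration 4: 12 < 20 holds -> n = 12 + 2 = 14, sm = 36 + 14 = 50.
Iteration 5: 14 < 20 holds -> n = 14 + 2 = 16, sm = 50 + 16 = 66.
Iteration 6: 16 < 20 holds -> n = 16 + 2 = 18, sm = 66 + 18 = 84.
Iteration 7: 18 < 20 holds -> n = 18 + 2 = 20, sm = 84 + 20 = 104.
Iteration 8: 20 < 20 fails; recursion stops.
SUM(sm) = 6 + 14 + 24 + 36 + 50 + 66 + 84 + 104 = 384.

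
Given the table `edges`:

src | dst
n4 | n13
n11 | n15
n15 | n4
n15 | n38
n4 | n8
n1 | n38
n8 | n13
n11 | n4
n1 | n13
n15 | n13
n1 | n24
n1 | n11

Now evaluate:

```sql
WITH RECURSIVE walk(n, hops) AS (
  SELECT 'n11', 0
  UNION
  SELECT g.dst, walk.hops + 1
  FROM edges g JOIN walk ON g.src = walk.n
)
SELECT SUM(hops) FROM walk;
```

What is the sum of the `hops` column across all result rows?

Base: (n11, hops=0).
Iteration 1: edges from {n11} -> (n15, hops=1), (n4, hops=1).
Iteration 2: edges from {n15,n4} -> (n13, hops=2), (n38, hops=2), (n4, hops=2), (n8, hops=2). [UNION drops 1 duplicate row(s)]
Iteration 3: edges from {n13,n38,n4,n8} -> (n13, hops=3), (n8, hops=3). [UNION drops 1 duplicate row(s)]
Iteration 4: edges from {n13,n8} -> (n13, hops=4).
Iteration 5: no outgoing edges from {n13}; recursion stops.
SUM(hops) = 0 + 1 + 1 + 2 + 2 + 2 + 2 + 3 + 3 + 4 = 20.

20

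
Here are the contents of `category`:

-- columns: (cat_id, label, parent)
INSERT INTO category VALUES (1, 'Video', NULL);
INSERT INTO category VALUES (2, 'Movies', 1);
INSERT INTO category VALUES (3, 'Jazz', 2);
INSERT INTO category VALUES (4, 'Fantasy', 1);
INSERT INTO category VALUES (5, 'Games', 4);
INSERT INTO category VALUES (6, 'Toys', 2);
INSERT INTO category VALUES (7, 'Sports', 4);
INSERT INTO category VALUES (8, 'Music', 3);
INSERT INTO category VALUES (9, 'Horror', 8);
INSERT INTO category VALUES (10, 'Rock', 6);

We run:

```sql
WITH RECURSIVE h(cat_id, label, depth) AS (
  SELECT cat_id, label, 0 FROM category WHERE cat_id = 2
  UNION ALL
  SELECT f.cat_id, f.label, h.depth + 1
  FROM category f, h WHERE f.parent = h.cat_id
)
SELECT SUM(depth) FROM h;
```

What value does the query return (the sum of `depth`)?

9

Base: cat_id=2 (Movies) at depth 0.
Iteration 1: rows with parent in {2} -> Jazz (id 3, depth 1), Toys (id 6, depth 1).
Iteration 2: rows with parent in {3,6} -> Music (id 8, depth 2), Rock (id 10, depth 2).
Iteration 3: rows with parent in {8,10} -> Horror (id 9, depth 3).
Iteration 4: no rows with parent in {9}; recursion stops.
SUM(depth) = 0 + 1 + 1 + 2 + 2 + 3 = 9.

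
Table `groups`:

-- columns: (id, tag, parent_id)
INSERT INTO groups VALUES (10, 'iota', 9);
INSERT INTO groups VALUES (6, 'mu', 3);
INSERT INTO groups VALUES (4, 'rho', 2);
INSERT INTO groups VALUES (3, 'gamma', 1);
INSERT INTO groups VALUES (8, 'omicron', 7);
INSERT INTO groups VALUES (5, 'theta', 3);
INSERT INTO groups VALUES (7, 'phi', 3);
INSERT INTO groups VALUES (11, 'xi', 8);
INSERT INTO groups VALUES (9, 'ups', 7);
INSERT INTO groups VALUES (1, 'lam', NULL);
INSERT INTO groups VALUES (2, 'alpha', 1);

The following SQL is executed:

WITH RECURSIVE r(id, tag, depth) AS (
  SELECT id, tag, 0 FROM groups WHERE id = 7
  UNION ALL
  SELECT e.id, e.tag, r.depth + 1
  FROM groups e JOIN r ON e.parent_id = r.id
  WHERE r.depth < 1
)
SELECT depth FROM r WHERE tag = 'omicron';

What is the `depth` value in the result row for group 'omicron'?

Base: id=7 (phi) at depth 0.
Iteration 1: rows with parent_id in {7} -> omicron (id 8, depth 1), ups (id 9, depth 1).
Iteration 2: depth < 1 fails for all current rows; recursion stops.

1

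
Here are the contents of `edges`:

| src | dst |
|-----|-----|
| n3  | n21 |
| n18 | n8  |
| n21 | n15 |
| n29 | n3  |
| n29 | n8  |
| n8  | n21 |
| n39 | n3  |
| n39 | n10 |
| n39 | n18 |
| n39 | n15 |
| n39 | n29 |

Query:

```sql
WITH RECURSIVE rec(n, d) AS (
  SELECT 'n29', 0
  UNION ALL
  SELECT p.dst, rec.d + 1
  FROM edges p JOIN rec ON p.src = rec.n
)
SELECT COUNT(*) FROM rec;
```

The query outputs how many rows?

7

Base: (n29, d=0).
Iteration 1: edges from {n29} -> (n3, d=1), (n8, d=1).
Iteration 2: edges from {n3,n8} -> (n21, d=2) x2. [UNION ALL keeps all 2 new rows, including repeats]
Iteration 3: edges from {n21} -> (n15, d=3) x2. [UNION ALL keeps all 2 new rows, including repeats]
Iteration 4: no outgoing edges from {n15}; recursion stops.
Total rows emitted: 7.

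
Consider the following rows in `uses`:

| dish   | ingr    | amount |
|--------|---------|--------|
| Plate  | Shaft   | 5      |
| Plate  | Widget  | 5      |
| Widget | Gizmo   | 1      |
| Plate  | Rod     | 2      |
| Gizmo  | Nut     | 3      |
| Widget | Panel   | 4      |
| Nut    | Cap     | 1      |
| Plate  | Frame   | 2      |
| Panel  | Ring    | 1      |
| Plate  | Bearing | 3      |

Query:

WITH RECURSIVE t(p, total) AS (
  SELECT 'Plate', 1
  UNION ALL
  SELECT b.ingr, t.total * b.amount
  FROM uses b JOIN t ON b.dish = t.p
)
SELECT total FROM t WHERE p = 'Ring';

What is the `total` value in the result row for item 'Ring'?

20

Base: (Plate, total=1).
Iteration 1: components of {Plate} -> Bearing = 1*3 = 3, Frame = 1*2 = 2, Rod = 1*2 = 2, Shaft = 1*5 = 5, Widget = 1*5 = 5.
Iteration 2: components of {Bearing,Frame,Rod,Shaft,Widget} -> Gizmo = 5*1 = 5, Panel = 5*4 = 20.
Iteration 3: components of {Gizmo,Panel} -> Nut = 5*3 = 15, Ring = 20*1 = 20.
Iteration 4: components of {Nut,Ring} -> Cap = 15*1 = 15.
Iteration 5: no further components; recursion stops.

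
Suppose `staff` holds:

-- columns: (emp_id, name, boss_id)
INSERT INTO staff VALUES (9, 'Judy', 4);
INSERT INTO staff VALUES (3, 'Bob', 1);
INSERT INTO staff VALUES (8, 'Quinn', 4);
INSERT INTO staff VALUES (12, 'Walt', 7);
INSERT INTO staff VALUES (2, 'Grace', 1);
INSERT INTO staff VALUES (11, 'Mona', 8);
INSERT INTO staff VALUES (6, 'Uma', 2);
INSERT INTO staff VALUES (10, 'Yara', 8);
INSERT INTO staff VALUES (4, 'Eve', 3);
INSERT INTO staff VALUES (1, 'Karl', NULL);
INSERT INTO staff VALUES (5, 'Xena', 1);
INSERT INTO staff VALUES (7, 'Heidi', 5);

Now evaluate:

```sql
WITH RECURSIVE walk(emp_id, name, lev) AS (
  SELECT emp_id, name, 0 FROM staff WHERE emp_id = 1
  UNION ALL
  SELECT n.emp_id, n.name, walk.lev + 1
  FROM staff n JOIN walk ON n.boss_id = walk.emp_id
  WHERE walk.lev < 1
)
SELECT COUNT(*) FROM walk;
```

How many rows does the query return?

Base: emp_id=1 (Karl) at lev 0.
Iteration 1: rows with boss_id in {1} -> Grace (id 2, lev 1), Bob (id 3, lev 1), Xena (id 5, lev 1).
Iteration 2: lev < 1 fails for all current rows; recursion stops.
Total rows emitted: 4.

4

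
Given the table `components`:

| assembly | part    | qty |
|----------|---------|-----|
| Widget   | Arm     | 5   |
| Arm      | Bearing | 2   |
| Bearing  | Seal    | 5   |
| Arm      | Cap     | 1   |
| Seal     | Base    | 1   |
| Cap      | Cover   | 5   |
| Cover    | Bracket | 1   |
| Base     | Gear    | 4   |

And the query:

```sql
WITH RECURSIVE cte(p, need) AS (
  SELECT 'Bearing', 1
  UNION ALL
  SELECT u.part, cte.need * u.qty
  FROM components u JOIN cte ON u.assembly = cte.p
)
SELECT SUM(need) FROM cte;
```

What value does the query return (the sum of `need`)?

31

Base: (Bearing, need=1).
Iteration 1: components of {Bearing} -> Seal = 1*5 = 5.
Iteration 2: components of {Seal} -> Base = 5*1 = 5.
Iteration 3: components of {Base} -> Gear = 5*4 = 20.
Iteration 4: no further components; recursion stops.
SUM(need) = 1 + 5 + 5 + 20 = 31.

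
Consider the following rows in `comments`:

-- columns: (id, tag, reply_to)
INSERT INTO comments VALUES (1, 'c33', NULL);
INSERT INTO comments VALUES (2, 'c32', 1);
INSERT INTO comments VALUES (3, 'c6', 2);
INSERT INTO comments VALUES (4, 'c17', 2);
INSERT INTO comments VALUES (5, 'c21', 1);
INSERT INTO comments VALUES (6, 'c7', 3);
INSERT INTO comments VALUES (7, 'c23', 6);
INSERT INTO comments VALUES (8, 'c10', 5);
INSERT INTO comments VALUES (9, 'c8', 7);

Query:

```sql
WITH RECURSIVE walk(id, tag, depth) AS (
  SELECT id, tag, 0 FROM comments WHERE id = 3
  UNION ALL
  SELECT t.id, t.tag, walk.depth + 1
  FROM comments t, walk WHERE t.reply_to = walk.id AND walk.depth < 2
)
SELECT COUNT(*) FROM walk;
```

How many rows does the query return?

3

Base: id=3 (c6) at depth 0.
Iteration 1: rows with reply_to in {3} -> c7 (id 6, depth 1).
Iteration 2: rows with reply_to in {6} -> c23 (id 7, depth 2).
Iteration 3: depth < 2 fails for all current rows; recursion stops.
Total rows emitted: 3.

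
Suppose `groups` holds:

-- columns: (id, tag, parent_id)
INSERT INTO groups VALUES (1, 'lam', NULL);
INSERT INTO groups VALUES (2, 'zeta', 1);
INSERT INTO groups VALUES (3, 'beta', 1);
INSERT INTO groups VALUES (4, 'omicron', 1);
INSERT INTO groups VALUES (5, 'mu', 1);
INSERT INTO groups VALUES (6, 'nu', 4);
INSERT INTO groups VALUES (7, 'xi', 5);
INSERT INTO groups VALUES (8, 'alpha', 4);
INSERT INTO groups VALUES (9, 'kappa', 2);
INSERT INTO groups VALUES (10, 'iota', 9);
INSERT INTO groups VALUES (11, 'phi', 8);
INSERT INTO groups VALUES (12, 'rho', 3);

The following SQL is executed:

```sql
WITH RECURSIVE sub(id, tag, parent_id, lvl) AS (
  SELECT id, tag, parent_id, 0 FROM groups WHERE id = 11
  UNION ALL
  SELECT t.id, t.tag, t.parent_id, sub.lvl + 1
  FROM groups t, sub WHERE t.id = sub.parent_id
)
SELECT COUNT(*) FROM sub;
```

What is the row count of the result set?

Base: id=11 (phi), parent_id=8, lvl 0.
Iteration 1: join on id=8 -> alpha (id 8, parent_id=4, lvl 1).
Iteration 2: join on id=4 -> omicron (id 4, parent_id=1, lvl 2).
Iteration 3: join on id=1 -> lam (id 1, parent_id=NULL, lvl 3).
Iteration 4: parent_id is NULL; no match; recursion stops.
Total rows emitted: 4.

4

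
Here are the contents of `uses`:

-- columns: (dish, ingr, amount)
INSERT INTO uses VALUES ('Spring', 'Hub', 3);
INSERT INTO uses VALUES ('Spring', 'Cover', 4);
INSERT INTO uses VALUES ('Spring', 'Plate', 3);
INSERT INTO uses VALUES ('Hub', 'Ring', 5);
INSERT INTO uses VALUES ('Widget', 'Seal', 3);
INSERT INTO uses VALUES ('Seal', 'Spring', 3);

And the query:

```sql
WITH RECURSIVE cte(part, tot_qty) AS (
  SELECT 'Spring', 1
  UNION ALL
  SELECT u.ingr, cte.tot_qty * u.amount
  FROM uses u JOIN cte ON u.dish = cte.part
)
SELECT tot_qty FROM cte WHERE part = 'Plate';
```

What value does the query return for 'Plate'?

3

Base: (Spring, tot_qty=1).
Iteration 1: components of {Spring} -> Cover = 1*4 = 4, Hub = 1*3 = 3, Plate = 1*3 = 3.
Iteration 2: components of {Cover,Hub,Plate} -> Ring = 3*5 = 15.
Iteration 3: no further components; recursion stops.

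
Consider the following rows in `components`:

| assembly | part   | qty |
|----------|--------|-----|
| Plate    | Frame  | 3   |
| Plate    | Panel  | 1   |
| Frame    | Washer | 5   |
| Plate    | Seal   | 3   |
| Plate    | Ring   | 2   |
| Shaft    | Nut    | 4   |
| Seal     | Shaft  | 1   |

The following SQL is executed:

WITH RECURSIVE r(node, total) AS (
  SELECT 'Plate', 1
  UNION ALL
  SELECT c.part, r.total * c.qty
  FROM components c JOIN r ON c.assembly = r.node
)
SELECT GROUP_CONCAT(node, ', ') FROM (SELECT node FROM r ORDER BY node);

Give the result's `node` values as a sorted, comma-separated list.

Base: (Plate, total=1).
Iteration 1: components of {Plate} -> Frame = 1*3 = 3, Panel = 1*1 = 1, Ring = 1*2 = 2, Seal = 1*3 = 3.
Iteration 2: components of {Frame,Panel,Ring,Seal} -> Shaft = 3*1 = 3, Washer = 3*5 = 15.
Iteration 3: components of {Shaft,Washer} -> Nut = 3*4 = 12.
Iteration 4: no further components; recursion stops.

Frame, Nut, Panel, Plate, Ring, Seal, Shaft, Washer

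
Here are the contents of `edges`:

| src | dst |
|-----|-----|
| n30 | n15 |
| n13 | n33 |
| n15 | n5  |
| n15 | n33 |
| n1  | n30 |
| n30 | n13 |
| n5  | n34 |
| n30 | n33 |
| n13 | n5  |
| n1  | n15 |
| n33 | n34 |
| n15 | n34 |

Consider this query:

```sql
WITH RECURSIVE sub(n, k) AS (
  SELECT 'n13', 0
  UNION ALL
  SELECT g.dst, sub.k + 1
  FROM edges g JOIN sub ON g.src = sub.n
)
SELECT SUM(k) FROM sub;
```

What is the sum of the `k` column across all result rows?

Base: (n13, k=0).
Iteration 1: edges from {n13} -> (n33, k=1), (n5, k=1).
Iteration 2: edges from {n33,n5} -> (n34, k=2) x2. [UNION ALL keeps all 2 new rows, including repeats]
Iteration 3: no outgoing edges from {n34}; recursion stops.
SUM(k) = 0 + 1 + 1 + 2 + 2 = 6.

6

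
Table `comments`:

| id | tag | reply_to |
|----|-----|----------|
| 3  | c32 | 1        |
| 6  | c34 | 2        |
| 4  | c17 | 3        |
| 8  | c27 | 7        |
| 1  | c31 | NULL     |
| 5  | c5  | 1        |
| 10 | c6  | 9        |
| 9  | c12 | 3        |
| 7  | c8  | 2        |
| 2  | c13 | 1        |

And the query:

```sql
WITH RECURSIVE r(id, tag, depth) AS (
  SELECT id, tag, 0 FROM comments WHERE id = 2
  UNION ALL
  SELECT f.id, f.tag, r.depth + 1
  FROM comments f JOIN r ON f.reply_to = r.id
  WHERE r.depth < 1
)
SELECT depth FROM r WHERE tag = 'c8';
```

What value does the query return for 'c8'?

1

Base: id=2 (c13) at depth 0.
Iteration 1: rows with reply_to in {2} -> c34 (id 6, depth 1), c8 (id 7, depth 1).
Iteration 2: depth < 1 fails for all current rows; recursion stops.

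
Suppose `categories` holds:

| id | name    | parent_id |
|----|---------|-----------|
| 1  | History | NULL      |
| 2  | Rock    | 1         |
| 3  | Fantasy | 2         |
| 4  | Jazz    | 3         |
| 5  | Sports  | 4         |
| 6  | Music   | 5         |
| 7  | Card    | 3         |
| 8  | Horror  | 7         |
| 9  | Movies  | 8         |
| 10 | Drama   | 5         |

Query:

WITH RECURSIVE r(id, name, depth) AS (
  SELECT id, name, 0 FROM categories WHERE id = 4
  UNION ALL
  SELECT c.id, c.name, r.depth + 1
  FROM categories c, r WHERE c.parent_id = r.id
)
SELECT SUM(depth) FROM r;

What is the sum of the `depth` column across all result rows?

Base: id=4 (Jazz) at depth 0.
Iteration 1: rows with parent_id in {4} -> Sports (id 5, depth 1).
Iteration 2: rows with parent_id in {5} -> Music (id 6, depth 2), Drama (id 10, depth 2).
Iteration 3: no rows with parent_id in {6,10}; recursion stops.
SUM(depth) = 0 + 1 + 2 + 2 = 5.

5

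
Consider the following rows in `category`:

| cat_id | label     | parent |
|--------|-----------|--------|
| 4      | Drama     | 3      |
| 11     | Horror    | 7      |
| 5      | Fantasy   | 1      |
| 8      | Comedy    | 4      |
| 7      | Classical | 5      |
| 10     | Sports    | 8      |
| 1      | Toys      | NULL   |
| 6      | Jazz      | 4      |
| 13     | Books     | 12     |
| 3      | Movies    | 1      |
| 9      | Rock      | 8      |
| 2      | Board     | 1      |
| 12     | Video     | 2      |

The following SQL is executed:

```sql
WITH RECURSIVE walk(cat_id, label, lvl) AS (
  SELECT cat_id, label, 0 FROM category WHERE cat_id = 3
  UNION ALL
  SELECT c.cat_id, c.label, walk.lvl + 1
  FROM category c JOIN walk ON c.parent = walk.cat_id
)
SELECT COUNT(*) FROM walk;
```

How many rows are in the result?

6

Base: cat_id=3 (Movies) at lvl 0.
Iteration 1: rows with parent in {3} -> Drama (id 4, lvl 1).
Iteration 2: rows with parent in {4} -> Jazz (id 6, lvl 2), Comedy (id 8, lvl 2).
Iteration 3: rows with parent in {6,8} -> Rock (id 9, lvl 3), Sports (id 10, lvl 3).
Iteration 4: no rows with parent in {9,10}; recursion stops.
Total rows emitted: 6.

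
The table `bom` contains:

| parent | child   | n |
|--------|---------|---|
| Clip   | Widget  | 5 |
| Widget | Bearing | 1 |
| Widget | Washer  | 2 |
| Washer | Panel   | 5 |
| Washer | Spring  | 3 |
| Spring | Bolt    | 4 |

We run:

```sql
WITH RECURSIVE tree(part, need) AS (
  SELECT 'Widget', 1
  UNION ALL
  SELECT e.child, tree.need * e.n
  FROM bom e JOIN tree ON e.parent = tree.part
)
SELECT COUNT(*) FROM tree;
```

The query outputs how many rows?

Base: (Widget, need=1).
Iteration 1: components of {Widget} -> Bearing = 1*1 = 1, Washer = 1*2 = 2.
Iteration 2: components of {Bearing,Washer} -> Panel = 2*5 = 10, Spring = 2*3 = 6.
Iteration 3: components of {Panel,Spring} -> Bolt = 6*4 = 24.
Iteration 4: no further components; recursion stops.
Total rows emitted: 6.

6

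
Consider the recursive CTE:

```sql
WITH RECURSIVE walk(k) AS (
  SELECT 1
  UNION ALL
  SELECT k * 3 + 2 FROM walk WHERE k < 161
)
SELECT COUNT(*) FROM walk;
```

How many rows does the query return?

5

Base: k=1.
Iteration 1: 1 < 161 holds -> k = 1 * 3 + 2 = 5.
Iteration 2: 5 < 161 holds -> k = 5 * 3 + 2 = 17.
Iteration 3: 17 < 161 holds -> k = 17 * 3 + 2 = 53.
Iteration 4: 53 < 161 holds -> k = 53 * 3 + 2 = 161.
Iteration 5: 161 < 161 fails; recursion stops.
Total rows emitted: 5.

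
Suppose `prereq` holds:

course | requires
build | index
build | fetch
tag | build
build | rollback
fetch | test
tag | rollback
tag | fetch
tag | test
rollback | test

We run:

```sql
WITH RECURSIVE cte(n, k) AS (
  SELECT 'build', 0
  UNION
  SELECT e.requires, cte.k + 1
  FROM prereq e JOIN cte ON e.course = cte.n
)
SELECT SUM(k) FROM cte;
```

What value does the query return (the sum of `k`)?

Base: (build, k=0).
Iteration 1: edges from {build} -> (fetch, k=1), (index, k=1), (rollback, k=1).
Iteration 2: edges from {fetch,index,rollback} -> (test, k=2). [UNION drops 1 duplicate row(s)]
Iteration 3: no outgoing edges from {test}; recursion stops.
SUM(k) = 0 + 1 + 1 + 1 + 2 = 5.

5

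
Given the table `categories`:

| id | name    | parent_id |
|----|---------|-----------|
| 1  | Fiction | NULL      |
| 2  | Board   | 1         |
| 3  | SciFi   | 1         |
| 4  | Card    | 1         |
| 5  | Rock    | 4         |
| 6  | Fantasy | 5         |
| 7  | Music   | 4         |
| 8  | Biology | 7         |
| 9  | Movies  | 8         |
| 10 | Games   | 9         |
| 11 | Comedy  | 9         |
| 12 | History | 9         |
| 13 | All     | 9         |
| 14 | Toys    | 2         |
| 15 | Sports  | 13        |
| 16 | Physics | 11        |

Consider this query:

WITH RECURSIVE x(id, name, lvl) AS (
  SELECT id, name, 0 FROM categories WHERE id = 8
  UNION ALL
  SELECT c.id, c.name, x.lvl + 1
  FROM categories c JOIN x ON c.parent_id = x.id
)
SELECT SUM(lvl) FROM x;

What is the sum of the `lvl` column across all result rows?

Base: id=8 (Biology) at lvl 0.
Iteration 1: rows with parent_id in {8} -> Movies (id 9, lvl 1).
Iteration 2: rows with parent_id in {9} -> Games (id 10, lvl 2), Comedy (id 11, lvl 2), History (id 12, lvl 2), All (id 13, lvl 2).
Iteration 3: rows with parent_id in {10,11,12,13} -> Sports (id 15, lvl 3), Physics (id 16, lvl 3).
Iteration 4: no rows with parent_id in {15,16}; recursion stops.
SUM(lvl) = 0 + 1 + 2 + 2 + 2 + 2 + 3 + 3 = 15.

15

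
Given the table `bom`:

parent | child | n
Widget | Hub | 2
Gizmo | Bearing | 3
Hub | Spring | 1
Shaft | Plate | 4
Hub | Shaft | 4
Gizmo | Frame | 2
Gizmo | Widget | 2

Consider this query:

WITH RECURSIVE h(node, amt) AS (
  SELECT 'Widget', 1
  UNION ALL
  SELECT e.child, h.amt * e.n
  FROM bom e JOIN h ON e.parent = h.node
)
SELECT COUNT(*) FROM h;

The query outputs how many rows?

Base: (Widget, amt=1).
Iteration 1: components of {Widget} -> Hub = 1*2 = 2.
Iteration 2: components of {Hub} -> Shaft = 2*4 = 8, Spring = 2*1 = 2.
Iteration 3: components of {Shaft,Spring} -> Plate = 8*4 = 32.
Iteration 4: no further components; recursion stops.
Total rows emitted: 5.

5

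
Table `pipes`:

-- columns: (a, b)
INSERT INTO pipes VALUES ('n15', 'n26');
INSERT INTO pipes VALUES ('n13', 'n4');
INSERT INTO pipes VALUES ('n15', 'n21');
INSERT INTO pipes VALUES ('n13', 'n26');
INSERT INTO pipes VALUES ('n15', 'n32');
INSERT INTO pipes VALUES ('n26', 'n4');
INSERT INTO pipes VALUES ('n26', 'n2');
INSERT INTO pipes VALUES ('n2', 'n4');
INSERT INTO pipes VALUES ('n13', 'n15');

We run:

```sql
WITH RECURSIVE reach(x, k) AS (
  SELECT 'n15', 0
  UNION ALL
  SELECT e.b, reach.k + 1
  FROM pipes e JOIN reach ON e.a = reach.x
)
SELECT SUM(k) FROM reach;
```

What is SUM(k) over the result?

10

Base: (n15, k=0).
Iteration 1: edges from {n15} -> (n21, k=1), (n26, k=1), (n32, k=1).
Iteration 2: edges from {n21,n26,n32} -> (n2, k=2), (n4, k=2).
Iteration 3: edges from {n2,n4} -> (n4, k=3).
Iteration 4: no outgoing edges from {n4}; recursion stops.
SUM(k) = 0 + 1 + 1 + 1 + 2 + 2 + 3 = 10.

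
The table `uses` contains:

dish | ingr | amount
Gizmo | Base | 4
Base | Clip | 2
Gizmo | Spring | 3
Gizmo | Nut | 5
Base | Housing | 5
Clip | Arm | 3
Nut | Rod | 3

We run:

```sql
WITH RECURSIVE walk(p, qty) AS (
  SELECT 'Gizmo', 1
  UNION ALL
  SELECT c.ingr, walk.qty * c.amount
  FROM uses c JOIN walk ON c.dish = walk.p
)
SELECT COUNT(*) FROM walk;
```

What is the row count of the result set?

Base: (Gizmo, qty=1).
Iteration 1: components of {Gizmo} -> Base = 1*4 = 4, Nut = 1*5 = 5, Spring = 1*3 = 3.
Iteration 2: components of {Base,Nut,Spring} -> Clip = 4*2 = 8, Housing = 4*5 = 20, Rod = 5*3 = 15.
Iteration 3: components of {Clip,Housing,Rod} -> Arm = 8*3 = 24.
Iteration 4: no further components; recursion stops.
Total rows emitted: 8.

8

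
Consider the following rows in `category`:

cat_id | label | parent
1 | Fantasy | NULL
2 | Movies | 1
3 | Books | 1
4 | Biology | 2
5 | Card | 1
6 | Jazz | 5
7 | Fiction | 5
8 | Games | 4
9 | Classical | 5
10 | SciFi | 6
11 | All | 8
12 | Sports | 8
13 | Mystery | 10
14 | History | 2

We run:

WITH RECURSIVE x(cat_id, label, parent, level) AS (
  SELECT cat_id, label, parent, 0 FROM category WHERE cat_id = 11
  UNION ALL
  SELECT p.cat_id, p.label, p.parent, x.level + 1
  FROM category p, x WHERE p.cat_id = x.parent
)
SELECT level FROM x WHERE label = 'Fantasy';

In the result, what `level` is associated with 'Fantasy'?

Base: cat_id=11 (All), parent=8, level 0.
Iteration 1: join on cat_id=8 -> Games (id 8, parent=4, level 1).
Iteration 2: join on cat_id=4 -> Biology (id 4, parent=2, level 2).
Iteration 3: join on cat_id=2 -> Movies (id 2, parent=1, level 3).
Iteration 4: join on cat_id=1 -> Fantasy (id 1, parent=NULL, level 4).
Iteration 5: parent is NULL; no match; recursion stops.

4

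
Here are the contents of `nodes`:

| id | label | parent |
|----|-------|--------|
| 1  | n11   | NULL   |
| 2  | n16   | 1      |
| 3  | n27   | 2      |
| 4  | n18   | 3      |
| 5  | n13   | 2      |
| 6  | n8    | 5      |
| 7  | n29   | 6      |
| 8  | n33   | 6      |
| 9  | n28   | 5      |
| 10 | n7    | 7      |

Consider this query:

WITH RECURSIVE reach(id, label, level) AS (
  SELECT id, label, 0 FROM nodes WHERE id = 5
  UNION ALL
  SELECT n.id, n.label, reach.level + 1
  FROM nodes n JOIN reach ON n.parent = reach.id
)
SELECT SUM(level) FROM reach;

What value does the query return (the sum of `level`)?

Base: id=5 (n13) at level 0.
Iteration 1: rows with parent in {5} -> n8 (id 6, level 1), n28 (id 9, level 1).
Iteration 2: rows with parent in {6,9} -> n29 (id 7, level 2), n33 (id 8, level 2).
Iteration 3: rows with parent in {7,8} -> n7 (id 10, level 3).
Iteration 4: no rows with parent in {10}; recursion stops.
SUM(level) = 0 + 1 + 1 + 2 + 2 + 3 = 9.

9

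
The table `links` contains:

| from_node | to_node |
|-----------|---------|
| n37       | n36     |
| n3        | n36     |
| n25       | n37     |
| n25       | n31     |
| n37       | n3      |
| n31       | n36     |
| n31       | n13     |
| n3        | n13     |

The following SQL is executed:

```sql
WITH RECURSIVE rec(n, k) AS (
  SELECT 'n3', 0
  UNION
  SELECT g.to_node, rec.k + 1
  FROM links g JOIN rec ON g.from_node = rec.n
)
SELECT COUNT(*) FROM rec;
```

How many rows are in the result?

Base: (n3, k=0).
Iteration 1: edges from {n3} -> (n13, k=1), (n36, k=1).
Iteration 2: no outgoing edges from {n13,n36}; recursion stops.
Total rows emitted: 3.

3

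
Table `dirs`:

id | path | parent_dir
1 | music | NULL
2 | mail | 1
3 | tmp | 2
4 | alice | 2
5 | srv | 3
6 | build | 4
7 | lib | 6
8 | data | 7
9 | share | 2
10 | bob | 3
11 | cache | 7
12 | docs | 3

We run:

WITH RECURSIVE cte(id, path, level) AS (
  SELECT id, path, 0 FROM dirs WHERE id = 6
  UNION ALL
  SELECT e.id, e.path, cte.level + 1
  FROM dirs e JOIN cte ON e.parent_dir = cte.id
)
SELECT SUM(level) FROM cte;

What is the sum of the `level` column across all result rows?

Base: id=6 (build) at level 0.
Iteration 1: rows with parent_dir in {6} -> lib (id 7, level 1).
Iteration 2: rows with parent_dir in {7} -> data (id 8, level 2), cache (id 11, level 2).
Iteration 3: no rows with parent_dir in {8,11}; recursion stops.
SUM(level) = 0 + 1 + 2 + 2 = 5.

5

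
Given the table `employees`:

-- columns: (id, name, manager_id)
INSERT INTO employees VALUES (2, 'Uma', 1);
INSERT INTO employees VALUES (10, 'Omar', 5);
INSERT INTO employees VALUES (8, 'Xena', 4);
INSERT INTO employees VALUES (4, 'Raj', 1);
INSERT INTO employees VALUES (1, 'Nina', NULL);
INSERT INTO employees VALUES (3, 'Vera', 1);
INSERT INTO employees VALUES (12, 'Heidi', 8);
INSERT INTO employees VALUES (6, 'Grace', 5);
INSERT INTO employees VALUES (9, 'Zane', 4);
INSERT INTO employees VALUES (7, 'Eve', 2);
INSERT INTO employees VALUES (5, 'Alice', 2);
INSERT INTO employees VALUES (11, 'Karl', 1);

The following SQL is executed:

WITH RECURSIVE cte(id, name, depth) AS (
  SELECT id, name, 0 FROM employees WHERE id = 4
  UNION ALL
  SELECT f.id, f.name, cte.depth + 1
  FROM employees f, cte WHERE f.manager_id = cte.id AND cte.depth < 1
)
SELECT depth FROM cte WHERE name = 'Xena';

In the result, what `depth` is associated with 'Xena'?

1

Base: id=4 (Raj) at depth 0.
Iteration 1: rows with manager_id in {4} -> Xena (id 8, depth 1), Zane (id 9, depth 1).
Iteration 2: depth < 1 fails for all current rows; recursion stops.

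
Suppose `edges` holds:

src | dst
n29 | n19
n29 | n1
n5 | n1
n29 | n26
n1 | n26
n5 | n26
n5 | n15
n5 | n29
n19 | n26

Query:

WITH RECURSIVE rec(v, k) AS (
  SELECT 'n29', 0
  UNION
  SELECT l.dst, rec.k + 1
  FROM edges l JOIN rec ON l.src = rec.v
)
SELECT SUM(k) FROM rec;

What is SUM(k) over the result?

5

Base: (n29, k=0).
Iteration 1: edges from {n29} -> (n1, k=1), (n19, k=1), (n26, k=1).
Iteration 2: edges from {n1,n19,n26} -> (n26, k=2). [UNION drops 1 duplicate row(s)]
Iteration 3: no outgoing edges from {n26}; recursion stops.
SUM(k) = 0 + 1 + 1 + 1 + 2 = 5.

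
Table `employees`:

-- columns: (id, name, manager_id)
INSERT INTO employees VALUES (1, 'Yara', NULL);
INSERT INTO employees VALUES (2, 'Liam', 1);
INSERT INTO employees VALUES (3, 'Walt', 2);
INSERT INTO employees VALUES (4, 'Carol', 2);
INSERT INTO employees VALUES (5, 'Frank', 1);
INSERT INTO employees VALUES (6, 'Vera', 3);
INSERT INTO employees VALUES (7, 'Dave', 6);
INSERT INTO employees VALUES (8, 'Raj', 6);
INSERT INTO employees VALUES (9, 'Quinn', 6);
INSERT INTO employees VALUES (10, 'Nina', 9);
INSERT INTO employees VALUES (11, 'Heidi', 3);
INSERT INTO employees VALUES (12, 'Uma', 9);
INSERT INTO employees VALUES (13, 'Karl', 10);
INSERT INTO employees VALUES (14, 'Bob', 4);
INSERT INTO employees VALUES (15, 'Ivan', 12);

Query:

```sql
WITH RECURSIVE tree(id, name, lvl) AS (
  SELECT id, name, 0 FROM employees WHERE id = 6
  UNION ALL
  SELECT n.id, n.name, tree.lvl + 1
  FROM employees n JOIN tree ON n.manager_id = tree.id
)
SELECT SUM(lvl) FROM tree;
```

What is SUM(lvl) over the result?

Base: id=6 (Vera) at lvl 0.
Iteration 1: rows with manager_id in {6} -> Dave (id 7, lvl 1), Raj (id 8, lvl 1), Quinn (id 9, lvl 1).
Iteration 2: rows with manager_id in {7,8,9} -> Nina (id 10, lvl 2), Uma (id 12, lvl 2).
Iteration 3: rows with manager_id in {10,12} -> Karl (id 13, lvl 3), Ivan (id 15, lvl 3).
Iteration 4: no rows with manager_id in {13,15}; recursion stops.
SUM(lvl) = 0 + 1 + 1 + 1 + 2 + 2 + 3 + 3 = 13.

13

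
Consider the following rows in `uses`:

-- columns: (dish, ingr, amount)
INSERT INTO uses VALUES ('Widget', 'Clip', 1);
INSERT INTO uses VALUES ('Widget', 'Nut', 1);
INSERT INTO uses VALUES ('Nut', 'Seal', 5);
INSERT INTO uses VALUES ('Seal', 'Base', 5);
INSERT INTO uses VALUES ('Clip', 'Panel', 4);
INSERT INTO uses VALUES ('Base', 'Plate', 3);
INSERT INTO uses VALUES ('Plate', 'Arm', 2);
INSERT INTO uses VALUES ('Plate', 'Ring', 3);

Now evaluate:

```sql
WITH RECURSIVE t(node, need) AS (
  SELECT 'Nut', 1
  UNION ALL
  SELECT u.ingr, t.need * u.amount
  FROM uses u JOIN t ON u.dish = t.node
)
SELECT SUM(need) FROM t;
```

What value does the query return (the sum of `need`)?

Base: (Nut, need=1).
Iteration 1: components of {Nut} -> Seal = 1*5 = 5.
Iteration 2: components of {Seal} -> Base = 5*5 = 25.
Iteration 3: components of {Base} -> Plate = 25*3 = 75.
Iteration 4: components of {Plate} -> Arm = 75*2 = 150, Ring = 75*3 = 225.
Iteration 5: no further components; recursion stops.
SUM(need) = 1 + 5 + 25 + 75 + 150 + 225 = 481.

481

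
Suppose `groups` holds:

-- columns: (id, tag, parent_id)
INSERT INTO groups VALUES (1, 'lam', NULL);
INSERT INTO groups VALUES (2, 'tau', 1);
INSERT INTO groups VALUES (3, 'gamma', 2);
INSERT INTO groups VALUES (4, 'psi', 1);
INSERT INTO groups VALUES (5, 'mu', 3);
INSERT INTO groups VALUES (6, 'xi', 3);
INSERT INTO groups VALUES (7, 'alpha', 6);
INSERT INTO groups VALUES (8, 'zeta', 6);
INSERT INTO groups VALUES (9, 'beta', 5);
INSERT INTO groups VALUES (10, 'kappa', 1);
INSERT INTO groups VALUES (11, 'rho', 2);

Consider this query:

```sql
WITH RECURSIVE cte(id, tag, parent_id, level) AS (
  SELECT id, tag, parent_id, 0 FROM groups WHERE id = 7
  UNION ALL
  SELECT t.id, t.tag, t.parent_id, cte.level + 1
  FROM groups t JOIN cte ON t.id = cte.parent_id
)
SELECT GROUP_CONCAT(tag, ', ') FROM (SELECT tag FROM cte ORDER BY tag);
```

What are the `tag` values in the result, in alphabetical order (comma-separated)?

alpha, gamma, lam, tau, xi

Base: id=7 (alpha), parent_id=6, level 0.
Iteration 1: join on id=6 -> xi (id 6, parent_id=3, level 1).
Iteration 2: join on id=3 -> gamma (id 3, parent_id=2, level 2).
Iteration 3: join on id=2 -> tau (id 2, parent_id=1, level 3).
Iteration 4: join on id=1 -> lam (id 1, parent_id=NULL, level 4).
Iteration 5: parent_id is NULL; no match; recursion stops.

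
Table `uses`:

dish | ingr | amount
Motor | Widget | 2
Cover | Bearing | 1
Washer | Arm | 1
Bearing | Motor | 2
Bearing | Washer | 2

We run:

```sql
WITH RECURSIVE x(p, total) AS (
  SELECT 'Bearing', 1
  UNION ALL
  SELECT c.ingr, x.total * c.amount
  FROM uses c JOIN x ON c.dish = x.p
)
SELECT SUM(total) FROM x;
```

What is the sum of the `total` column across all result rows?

Base: (Bearing, total=1).
Iteration 1: components of {Bearing} -> Motor = 1*2 = 2, Washer = 1*2 = 2.
Iteration 2: components of {Motor,Washer} -> Arm = 2*1 = 2, Widget = 2*2 = 4.
Iteration 3: no further components; recursion stops.
SUM(total) = 1 + 2 + 2 + 2 + 4 = 11.

11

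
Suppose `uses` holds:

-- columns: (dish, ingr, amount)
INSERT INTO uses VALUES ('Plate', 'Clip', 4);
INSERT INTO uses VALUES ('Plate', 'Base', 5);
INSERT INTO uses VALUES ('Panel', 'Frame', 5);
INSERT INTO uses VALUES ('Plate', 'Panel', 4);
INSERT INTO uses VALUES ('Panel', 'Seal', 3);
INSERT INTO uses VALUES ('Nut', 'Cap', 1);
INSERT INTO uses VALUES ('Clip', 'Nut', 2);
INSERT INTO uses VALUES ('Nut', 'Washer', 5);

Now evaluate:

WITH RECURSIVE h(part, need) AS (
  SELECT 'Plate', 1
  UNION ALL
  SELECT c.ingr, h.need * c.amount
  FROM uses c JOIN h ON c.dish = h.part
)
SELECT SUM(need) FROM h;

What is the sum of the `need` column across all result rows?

102

Base: (Plate, need=1).
Iteration 1: components of {Plate} -> Base = 1*5 = 5, Clip = 1*4 = 4, Panel = 1*4 = 4.
Iteration 2: components of {Base,Clip,Panel} -> Frame = 4*5 = 20, Nut = 4*2 = 8, Seal = 4*3 = 12.
Iteration 3: components of {Frame,Nut,Seal} -> Cap = 8*1 = 8, Washer = 8*5 = 40.
Iteration 4: no further components; recursion stops.
SUM(need) = 1 + 4 + 5 + 4 + 8 + 20 + 12 + 8 + 40 = 102.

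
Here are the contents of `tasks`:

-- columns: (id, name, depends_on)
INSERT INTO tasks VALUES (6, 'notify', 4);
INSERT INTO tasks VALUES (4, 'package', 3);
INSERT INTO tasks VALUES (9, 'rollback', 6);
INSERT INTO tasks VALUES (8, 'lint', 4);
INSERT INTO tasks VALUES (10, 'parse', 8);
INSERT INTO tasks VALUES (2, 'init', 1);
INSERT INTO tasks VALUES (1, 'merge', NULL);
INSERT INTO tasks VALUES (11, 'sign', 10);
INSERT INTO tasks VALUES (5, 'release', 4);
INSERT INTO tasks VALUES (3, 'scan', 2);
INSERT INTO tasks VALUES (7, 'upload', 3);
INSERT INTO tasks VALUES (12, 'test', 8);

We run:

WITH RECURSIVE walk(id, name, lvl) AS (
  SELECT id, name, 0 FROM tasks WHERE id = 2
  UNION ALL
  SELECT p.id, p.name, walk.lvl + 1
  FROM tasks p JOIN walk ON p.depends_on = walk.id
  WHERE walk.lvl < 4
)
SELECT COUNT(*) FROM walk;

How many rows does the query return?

Base: id=2 (init) at lvl 0.
Iteration 1: rows with depends_on in {2} -> scan (id 3, lvl 1).
Iteration 2: rows with depends_on in {3} -> package (id 4, lvl 2), upload (id 7, lvl 2).
Iteration 3: rows with depends_on in {4,7} -> release (id 5, lvl 3), notify (id 6, lvl 3), lint (id 8, lvl 3).
Iteration 4: rows with depends_on in {5,6,8} -> rollback (id 9, lvl 4), parse (id 10, lvl 4), test (id 12, lvl 4).
Iteration 5: lvl < 4 fails for all current rows; recursion stops.
Total rows emitted: 10.

10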